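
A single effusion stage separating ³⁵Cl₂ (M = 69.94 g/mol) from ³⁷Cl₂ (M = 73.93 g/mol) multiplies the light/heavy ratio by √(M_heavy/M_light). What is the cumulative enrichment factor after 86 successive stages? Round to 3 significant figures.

The single-stage factor is √(M_heavy/M_light), so 86 stages give [√(73.93/69.94)]^86 = (73.93/69.94)^(86/2).
= 1.05705^43 = 10.9.

10.9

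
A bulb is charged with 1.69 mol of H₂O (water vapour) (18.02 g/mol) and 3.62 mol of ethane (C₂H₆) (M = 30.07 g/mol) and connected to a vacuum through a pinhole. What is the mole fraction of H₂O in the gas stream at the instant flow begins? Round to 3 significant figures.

Effusion rate of each component ∝ n_i/√M_i (partial pressure × 1/√M).
So x_H₂O in the escaping gas = (n_H₂O/√M_H₂O) / Σ(n_i/√M_i)
= (1.69/√18.02) / (1.69/√18.02 + 3.62/√30.07) = 0.3981/(0.3981 + 0.6601) = 0.376.

0.376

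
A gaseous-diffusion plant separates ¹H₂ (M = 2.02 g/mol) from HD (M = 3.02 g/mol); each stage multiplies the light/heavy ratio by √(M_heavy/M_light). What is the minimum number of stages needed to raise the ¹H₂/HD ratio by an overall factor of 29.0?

17

Single-stage factor α = √(3.02/2.02), so ln α = ½ ln(1.49505) = 0.2011.
Need α^N ≥ 29.0 ⇒ N ≥ ln(29.0) / ln α = 3.367 / 0.2011 = 16.75.
So at least 17 stages are needed.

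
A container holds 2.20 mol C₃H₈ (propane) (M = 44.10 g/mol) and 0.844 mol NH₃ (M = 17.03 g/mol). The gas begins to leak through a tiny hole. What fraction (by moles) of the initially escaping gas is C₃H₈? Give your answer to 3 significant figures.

Rate_i ∝ x_i/√M_i (Graham's law weighted by mole fraction), so the effusate composition follows n_i/√M_i.
x_C₃H₈(eff) = (n_C₃H₈/√M_C₃H₈) / (n_C₃H₈/√M_C₃H₈ + n_NH₃/√M_NH₃)
= (2.20/√44.10) / (2.20/√44.10 + 0.844/√17.03) = 0.3313/(0.3313 + 0.2045) = 0.618.

0.618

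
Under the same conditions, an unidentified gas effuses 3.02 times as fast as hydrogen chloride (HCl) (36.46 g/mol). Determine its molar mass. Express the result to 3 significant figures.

4.00 g/mol

By Graham's law, rate_X/rate_HCl = √(M_HCl/M_X).
3.02 = √(36.46/M_X)
M_X = 36.46 / 3.02² = 36.46 / 9.120 = 4.00 g/mol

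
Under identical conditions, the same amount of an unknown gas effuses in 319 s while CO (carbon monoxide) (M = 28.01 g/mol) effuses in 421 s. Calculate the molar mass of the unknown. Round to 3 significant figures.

16.1 g/mol

By Graham's law, t_X/t_CO = √(M_X/M_CO).
319/421 = 0.7577 = √(M_X/28.01)
M_X = 28.01 × 0.7577² = 28.01 × 0.5741 = 16.1 g/mol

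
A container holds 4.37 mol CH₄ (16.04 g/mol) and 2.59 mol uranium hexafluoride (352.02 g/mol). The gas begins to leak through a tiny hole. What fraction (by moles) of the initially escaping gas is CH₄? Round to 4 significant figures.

0.8877

The effusion rate of species i is ∝ p_i/√M_i ∝ n_i/√M_i.
So x_CH₄ in the escaping gas = (n_CH₄/√M_CH₄) / Σ(n_i/√M_i)
= (4.37/√16.04) / (4.37/√16.04 + 2.59/√352.02) = 1.091/(1.091 + 0.1380) = 0.8877.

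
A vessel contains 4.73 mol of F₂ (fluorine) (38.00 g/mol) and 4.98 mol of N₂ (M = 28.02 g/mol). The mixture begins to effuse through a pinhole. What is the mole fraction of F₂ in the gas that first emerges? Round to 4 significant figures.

0.4492

Effusion rate of each component ∝ n_i/√M_i (partial pressure × 1/√M).
x_F₂(eff) = (n_F₂/√M_F₂) / (n_F₂/√M_F₂ + n_N₂/√M_N₂)
= (4.73/√38.00) / (4.73/√38.00 + 4.98/√28.02) = 0.7673/(0.7673 + 0.9408) = 0.4492.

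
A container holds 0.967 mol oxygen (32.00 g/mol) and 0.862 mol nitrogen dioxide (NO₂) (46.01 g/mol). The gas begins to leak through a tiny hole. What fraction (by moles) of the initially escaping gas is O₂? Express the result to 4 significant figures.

0.5736

Each component's effusion rate ∝ (its partial pressure)·(1/√M) ∝ n_i/√M_i.
Mole fraction of O₂ in the effusate = (n_O₂/√M_O₂) / (n_O₂/√M_O₂ + n_NO₂/√M_NO₂)
= (0.967/√32.00) / (0.967/√32.00 + 0.862/√46.01) = 0.1709/(0.1709 + 0.1271) = 0.5736.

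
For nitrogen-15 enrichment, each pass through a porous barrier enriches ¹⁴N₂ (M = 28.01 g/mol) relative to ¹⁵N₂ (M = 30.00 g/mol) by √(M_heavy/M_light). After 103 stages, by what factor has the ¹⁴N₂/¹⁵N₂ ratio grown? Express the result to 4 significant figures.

Overall factor = α^103 with α = √(30.00/28.01), i.e. (30.00/28.01)^(103/2).
= 1.07105^(103/2) = 34.29.

34.29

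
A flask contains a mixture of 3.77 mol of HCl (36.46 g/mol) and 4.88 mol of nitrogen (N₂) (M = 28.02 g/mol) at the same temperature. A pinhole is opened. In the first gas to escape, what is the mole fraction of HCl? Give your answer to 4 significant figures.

0.4038

The effusion rate of species i is ∝ p_i/√M_i ∝ n_i/√M_i.
Mole fraction of HCl in the effusate = (n_HCl/√M_HCl) / (n_HCl/√M_HCl + n_N₂/√M_N₂)
= (3.77/√36.46) / (3.77/√36.46 + 4.88/√28.02) = 0.6244/(0.6244 + 0.9219) = 0.4038.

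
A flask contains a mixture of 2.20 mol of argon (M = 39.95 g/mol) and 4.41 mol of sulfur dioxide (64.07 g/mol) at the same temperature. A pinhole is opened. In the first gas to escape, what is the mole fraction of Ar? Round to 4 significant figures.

0.3872

The effusion rate of species i is ∝ p_i/√M_i ∝ n_i/√M_i.
So x_Ar in the escaping gas = (n_Ar/√M_Ar) / Σ(n_i/√M_i)
= (2.20/√39.95) / (2.20/√39.95 + 4.41/√64.07) = 0.3481/(0.3481 + 0.5509) = 0.3872.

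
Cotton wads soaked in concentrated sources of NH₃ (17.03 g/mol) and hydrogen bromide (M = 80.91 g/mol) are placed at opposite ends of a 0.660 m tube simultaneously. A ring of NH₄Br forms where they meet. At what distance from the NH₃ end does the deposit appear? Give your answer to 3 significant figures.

0.452 m

Graham's law gives d_NH₃/d_HBr = rate_NH₃/rate_HBr = √(M_HBr/M_NH₃) = √(80.91/17.03) = 2.180.
With d_NH₃ + d_HBr = 0.660 m, d_HBr = 0.660/(1 + 2.180) = 0.2076 m.
d_NH₃ = 0.660 − 0.2076 = 0.452 m.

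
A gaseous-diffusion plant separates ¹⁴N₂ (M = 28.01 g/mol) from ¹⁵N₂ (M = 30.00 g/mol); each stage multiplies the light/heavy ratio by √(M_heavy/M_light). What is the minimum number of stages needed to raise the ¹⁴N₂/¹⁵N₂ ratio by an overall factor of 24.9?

94

Single-stage factor α = √(30.00/28.01), so ln α = ½ ln(1.07105) = 0.03432.
Need α^N ≥ 24.9 ⇒ N ≥ ln(24.9) / ln α = 3.215 / 0.03432 = 93.68.
Rounding up, N = 94 stages.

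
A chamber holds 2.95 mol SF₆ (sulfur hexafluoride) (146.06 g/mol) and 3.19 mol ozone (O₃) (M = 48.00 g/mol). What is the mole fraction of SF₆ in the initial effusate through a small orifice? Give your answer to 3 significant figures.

0.346

Rate_i ∝ x_i/√M_i (Graham's law weighted by mole fraction), so the effusate composition follows n_i/√M_i.
Mole fraction of SF₆ in the effusate = (n_SF₆/√M_SF₆) / (n_SF₆/√M_SF₆ + n_O₃/√M_O₃)
= (2.95/√146.06) / (2.95/√146.06 + 3.19/√48.00) = 0.2441/(0.2441 + 0.4604) = 0.346.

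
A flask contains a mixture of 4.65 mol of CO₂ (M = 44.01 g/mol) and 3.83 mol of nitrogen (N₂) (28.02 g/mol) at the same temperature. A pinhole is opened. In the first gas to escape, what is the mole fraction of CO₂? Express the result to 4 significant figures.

Each component's effusion rate ∝ (its partial pressure)·(1/√M) ∝ n_i/√M_i.
Mole fraction of CO₂ in the effusate = (n_CO₂/√M_CO₂) / (n_CO₂/√M_CO₂ + n_N₂/√M_N₂)
= (4.65/√44.01) / (4.65/√44.01 + 3.83/√28.02) = 0.7009/(0.7009 + 0.7235) = 0.4921.

0.4921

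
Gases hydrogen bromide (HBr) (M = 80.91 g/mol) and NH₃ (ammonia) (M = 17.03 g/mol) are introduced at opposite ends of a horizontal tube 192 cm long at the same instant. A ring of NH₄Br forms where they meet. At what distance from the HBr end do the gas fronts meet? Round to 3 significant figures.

Graham's law gives d_HBr/d_NH₃ = rate_HBr/rate_NH₃ = √(M_NH₃/M_HBr) = √(17.03/80.91) = 0.4588.
With d_HBr + d_NH₃ = 192 cm, d_NH₃ = 192/(1 + 0.4588) = 131.6 cm.
d_HBr = 192 − 131.6 = 60.4 cm.

60.4 cm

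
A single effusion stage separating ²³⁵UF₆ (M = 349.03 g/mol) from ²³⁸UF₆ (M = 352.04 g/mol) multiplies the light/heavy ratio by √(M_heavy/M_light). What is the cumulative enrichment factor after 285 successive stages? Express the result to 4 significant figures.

3.400

The single-stage factor is √(M_heavy/M_light), so 285 stages give [√(352.04/349.03)]^285 = (352.04/349.03)^(285/2).
= 1.00862^(285/2) = 3.400.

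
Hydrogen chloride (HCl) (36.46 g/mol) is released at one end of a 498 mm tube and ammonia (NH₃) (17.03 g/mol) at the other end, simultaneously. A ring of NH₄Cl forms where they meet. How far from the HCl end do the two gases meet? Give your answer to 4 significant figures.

Distances travelled in equal time are proportional to diffusion rates, so d_HCl/d_NH₃ = √(M_NH₃/M_HCl) = √(17.03/36.46) = 0.6834.
With d_HCl + d_NH₃ = 498 mm, d_NH₃ = 498/(1 + 0.6834) = 295.8 mm.
d_HCl = 498 − 295.8 = 202.2 mm.

202.2 mm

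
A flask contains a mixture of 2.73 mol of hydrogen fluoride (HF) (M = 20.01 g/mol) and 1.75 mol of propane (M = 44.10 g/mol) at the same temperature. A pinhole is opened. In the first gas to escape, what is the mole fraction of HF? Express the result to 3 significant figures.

0.698

The effusion rate of species i is ∝ p_i/√M_i ∝ n_i/√M_i.
x_HF(eff) = (n_HF/√M_HF) / (n_HF/√M_HF + n_C₃H₈/√M_C₃H₈)
= (2.73/√20.01) / (2.73/√20.01 + 1.75/√44.10) = 0.6103/(0.6103 + 0.2635) = 0.698.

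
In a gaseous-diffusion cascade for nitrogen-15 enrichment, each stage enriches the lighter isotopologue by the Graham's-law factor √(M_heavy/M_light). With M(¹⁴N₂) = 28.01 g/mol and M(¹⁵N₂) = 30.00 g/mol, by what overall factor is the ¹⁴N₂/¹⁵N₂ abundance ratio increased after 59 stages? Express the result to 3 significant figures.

Each stage multiplies the ratio by α = √(30.00/28.01), so after 59 stages the overall factor is α^59 = (30.00/28.01)^(59/2).
= 1.07105^(59/2) = 7.57.

7.57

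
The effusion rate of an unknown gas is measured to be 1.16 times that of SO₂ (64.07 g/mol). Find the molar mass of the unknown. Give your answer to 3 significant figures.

47.6 g/mol

Using Graham's law: rate_X/rate_SO₂ = √(M_SO₂/M_X).
1.16 = √(64.07/M_X)
M_X = 64.07 / 1.16² = 64.07 / 1.346 = 47.6 g/mol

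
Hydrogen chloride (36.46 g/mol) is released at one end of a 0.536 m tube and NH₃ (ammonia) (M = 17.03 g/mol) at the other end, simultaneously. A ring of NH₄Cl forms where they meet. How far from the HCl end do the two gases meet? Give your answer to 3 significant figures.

Distances travelled in equal time are proportional to diffusion rates, so d_HCl/d_NH₃ = √(M_NH₃/M_HCl) = √(17.03/36.46) = 0.6834.
With d_HCl + d_NH₃ = 0.536 m, d_NH₃ = 0.536/(1 + 0.6834) = 0.3184 m.
d_HCl = 0.536 − 0.3184 = 0.218 m.

0.218 m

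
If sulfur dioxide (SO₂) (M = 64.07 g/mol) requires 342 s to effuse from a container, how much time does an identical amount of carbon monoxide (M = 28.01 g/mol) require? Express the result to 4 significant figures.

226.1 s

From Graham's law, t_CO/t_SO₂ = √(M_CO/M_SO₂) = √(28.01/64.07) = √0.4372 = 0.6612.
So the time for CO is 342 × 0.6612 = 226.1 s.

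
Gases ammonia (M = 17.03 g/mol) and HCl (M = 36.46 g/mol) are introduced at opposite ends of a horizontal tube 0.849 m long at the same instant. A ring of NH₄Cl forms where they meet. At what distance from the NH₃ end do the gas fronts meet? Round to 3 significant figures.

In equal time, each gas travels a distance ∝ its rate ∝ 1/√M, so d_NH₃/d_HCl = √(M_HCl/M_NH₃) = √(36.46/17.03) = 1.463.
With d_NH₃ + d_HCl = 0.849 m, d_HCl = 0.849/(1 + 1.463) = 0.3447 m.
d_NH₃ = 0.849 − 0.3447 = 0.504 m.

0.504 m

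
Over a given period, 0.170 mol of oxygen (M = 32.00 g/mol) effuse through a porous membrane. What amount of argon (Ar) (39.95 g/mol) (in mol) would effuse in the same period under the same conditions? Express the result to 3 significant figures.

Since effusion rate ∝ 1/√M, rate_Ar/rate_O₂ = √(M_O₂/M_Ar) = √(32.00/39.95) = √0.8010 = 0.8950.
So the amount for Ar is 0.170 × 0.8950 = 0.152 mol.

0.152 mol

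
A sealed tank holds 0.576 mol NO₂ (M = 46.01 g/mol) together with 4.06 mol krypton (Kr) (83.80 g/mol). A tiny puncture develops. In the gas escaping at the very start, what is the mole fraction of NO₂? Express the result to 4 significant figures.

0.1607

Effusion rate of each component ∝ n_i/√M_i (partial pressure × 1/√M).
Mole fraction of NO₂ in the effusate = (n_NO₂/√M_NO₂) / (n_NO₂/√M_NO₂ + n_Kr/√M_Kr)
= (0.576/√46.01) / (0.576/√46.01 + 4.06/√83.80) = 0.08492/(0.08492 + 0.4435) = 0.1607.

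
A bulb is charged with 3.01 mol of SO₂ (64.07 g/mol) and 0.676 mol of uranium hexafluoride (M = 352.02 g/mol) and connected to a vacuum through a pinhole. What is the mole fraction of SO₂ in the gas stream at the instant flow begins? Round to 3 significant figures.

0.913

The effusion rate of species i is ∝ p_i/√M_i ∝ n_i/√M_i.
So x_SO₂ in the escaping gas = (n_SO₂/√M_SO₂) / Σ(n_i/√M_i)
= (3.01/√64.07) / (3.01/√64.07 + 0.676/√352.02) = 0.3760/(0.3760 + 0.03603) = 0.913.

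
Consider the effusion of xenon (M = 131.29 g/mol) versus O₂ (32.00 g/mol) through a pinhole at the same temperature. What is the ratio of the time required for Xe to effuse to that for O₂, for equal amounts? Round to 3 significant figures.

2.03

By Graham's law, t_Xe/t_O₂ = √(M_Xe/M_O₂) = √(131.29/32.00) = √4.103 = 2.03.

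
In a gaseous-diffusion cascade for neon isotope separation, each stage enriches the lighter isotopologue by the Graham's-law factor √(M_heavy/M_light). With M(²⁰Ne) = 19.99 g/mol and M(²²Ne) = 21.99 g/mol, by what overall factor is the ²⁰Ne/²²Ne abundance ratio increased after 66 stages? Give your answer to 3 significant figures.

Each stage multiplies the ratio by α = √(21.99/19.99), so after 66 stages the overall factor is α^66 = (21.99/19.99)^(66/2).
= 1.10005^33 = 23.3.

23.3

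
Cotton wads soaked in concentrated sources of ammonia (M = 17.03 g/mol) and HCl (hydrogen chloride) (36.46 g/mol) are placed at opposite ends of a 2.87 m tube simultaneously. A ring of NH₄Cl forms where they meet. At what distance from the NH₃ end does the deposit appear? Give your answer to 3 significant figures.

1.70 m

Graham's law gives d_NH₃/d_HCl = rate_NH₃/rate_HCl = √(M_HCl/M_NH₃) = √(36.46/17.03) = 1.463.
With d_NH₃ + d_HCl = 2.87 m, d_HCl = 2.87/(1 + 1.463) = 1.165 m.
d_NH₃ = 2.87 − 1.165 = 1.70 m.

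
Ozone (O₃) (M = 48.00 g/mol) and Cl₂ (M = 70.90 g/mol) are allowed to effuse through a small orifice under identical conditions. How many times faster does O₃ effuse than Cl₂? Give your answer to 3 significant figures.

1.22

From Graham's law, rate_O₃/rate_Cl₂ = √(M_Cl₂/M_O₃) = √(70.90/48.00) = √1.477 = 1.22.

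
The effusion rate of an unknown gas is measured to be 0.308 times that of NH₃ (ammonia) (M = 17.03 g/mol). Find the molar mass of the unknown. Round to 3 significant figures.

180 g/mol

By Graham's law, rate_X/rate_NH₃ = √(M_NH₃/M_X).
0.308 = √(17.03/M_X)
M_X = 17.03 / 0.308² = 17.03 / 0.09486 = 180 g/mol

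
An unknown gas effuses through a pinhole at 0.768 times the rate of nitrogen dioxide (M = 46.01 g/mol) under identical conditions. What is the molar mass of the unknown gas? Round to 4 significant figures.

From Graham's law, rate_X/rate_NO₂ = √(M_NO₂/M_X).
0.768 = √(46.01/M_X)
M_X = 46.01 / 0.768² = 46.01 / 0.5898 = 78.01 g/mol

78.01 g/mol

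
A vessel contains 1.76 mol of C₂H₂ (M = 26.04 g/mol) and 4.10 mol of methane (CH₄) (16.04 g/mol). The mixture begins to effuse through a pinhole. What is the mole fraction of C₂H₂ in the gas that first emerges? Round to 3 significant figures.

0.252

The effusion rate of species i is ∝ p_i/√M_i ∝ n_i/√M_i.
Mole fraction of C₂H₂ in the effusate = (n_C₂H₂/√M_C₂H₂) / (n_C₂H₂/√M_C₂H₂ + n_CH₄/√M_CH₄)
= (1.76/√26.04) / (1.76/√26.04 + 4.10/√16.04) = 0.3449/(0.3449 + 1.024) = 0.252.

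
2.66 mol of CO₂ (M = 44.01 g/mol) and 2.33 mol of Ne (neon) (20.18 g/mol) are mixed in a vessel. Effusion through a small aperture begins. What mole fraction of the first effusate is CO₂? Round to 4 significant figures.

Each component's effusion rate ∝ (its partial pressure)·(1/√M) ∝ n_i/√M_i.
So x_CO₂ in the escaping gas = (n_CO₂/√M_CO₂) / Σ(n_i/√M_i)
= (2.66/√44.01) / (2.66/√44.01 + 2.33/√20.18) = 0.4010/(0.4010 + 0.5187) = 0.4360.

0.4360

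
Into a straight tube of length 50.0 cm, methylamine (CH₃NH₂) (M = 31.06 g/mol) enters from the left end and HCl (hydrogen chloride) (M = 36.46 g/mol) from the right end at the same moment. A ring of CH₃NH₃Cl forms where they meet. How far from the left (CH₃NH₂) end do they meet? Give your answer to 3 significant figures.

26.0 cm

Distances travelled in equal time are proportional to diffusion rates, so d_CH₃NH₂/d_HCl = √(M_HCl/M_CH₃NH₂) = √(36.46/31.06) = 1.083.
With d_CH₃NH₂ + d_HCl = 50.0 cm, d_HCl = 50.0/(1 + 1.083) = 24.00 cm.
d_CH₃NH₂ = 50.0 − 24.00 = 26.0 cm.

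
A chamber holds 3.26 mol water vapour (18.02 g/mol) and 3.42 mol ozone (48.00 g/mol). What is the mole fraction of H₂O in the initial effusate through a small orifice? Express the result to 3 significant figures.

0.609

The effusion rate of species i is ∝ p_i/√M_i ∝ n_i/√M_i.
Mole fraction of H₂O in the effusate = (n_H₂O/√M_H₂O) / (n_H₂O/√M_H₂O + n_O₃/√M_O₃)
= (3.26/√18.02) / (3.26/√18.02 + 3.42/√48.00) = 0.7680/(0.7680 + 0.4936) = 0.609.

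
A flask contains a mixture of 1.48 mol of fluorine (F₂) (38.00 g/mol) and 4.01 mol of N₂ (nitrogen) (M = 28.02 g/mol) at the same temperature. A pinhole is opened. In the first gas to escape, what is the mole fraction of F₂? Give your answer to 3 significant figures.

Rate_i ∝ x_i/√M_i (Graham's law weighted by mole fraction), so the effusate composition follows n_i/√M_i.
So x_F₂ in the escaping gas = (n_F₂/√M_F₂) / Σ(n_i/√M_i)
= (1.48/√38.00) / (1.48/√38.00 + 4.01/√28.02) = 0.2401/(0.2401 + 0.7575) = 0.241.

0.241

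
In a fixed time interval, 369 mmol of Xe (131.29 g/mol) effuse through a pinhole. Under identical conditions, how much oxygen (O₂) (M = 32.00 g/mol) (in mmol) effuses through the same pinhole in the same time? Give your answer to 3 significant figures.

747 mmol

From Graham's law, rate_O₂/rate_Xe = √(M_Xe/M_O₂) = √(131.29/32.00) = √4.103 = 2.026.
So the amount for O₂ is 369 × 2.026 = 747 mmol.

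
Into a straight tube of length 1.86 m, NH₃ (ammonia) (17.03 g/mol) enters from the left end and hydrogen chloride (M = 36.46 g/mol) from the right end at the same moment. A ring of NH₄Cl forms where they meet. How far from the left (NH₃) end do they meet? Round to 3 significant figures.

In equal time, each gas travels a distance ∝ its rate ∝ 1/√M, so d_NH₃/d_HCl = √(M_HCl/M_NH₃) = √(36.46/17.03) = 1.463.
With d_NH₃ + d_HCl = 1.86 m, d_HCl = 1.86/(1 + 1.463) = 0.7551 m.
d_NH₃ = 1.86 − 0.7551 = 1.10 m.

1.10 m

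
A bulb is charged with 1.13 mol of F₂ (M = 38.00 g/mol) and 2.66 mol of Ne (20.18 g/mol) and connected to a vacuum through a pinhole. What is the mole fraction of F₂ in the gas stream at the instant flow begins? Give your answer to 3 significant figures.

Each component's effusion rate ∝ (its partial pressure)·(1/√M) ∝ n_i/√M_i.
So x_F₂ in the escaping gas = (n_F₂/√M_F₂) / Σ(n_i/√M_i)
= (1.13/√38.00) / (1.13/√38.00 + 2.66/√20.18) = 0.1833/(0.1833 + 0.5921) = 0.236.

0.236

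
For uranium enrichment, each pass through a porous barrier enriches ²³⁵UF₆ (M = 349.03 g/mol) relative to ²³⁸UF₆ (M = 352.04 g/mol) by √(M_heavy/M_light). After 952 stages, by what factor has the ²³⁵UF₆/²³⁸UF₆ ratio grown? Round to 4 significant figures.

Each stage multiplies the ratio by α = √(352.04/349.03), so after 952 stages the overall factor is α^952 = (352.04/349.03)^(952/2).
= 1.00862^476 = 59.58.

59.58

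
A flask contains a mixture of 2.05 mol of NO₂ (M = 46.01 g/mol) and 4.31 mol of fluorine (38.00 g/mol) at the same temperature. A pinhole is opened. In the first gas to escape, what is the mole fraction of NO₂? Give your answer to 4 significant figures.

Rate_i ∝ x_i/√M_i (Graham's law weighted by mole fraction), so the effusate composition follows n_i/√M_i.
Mole fraction of NO₂ in the effusate = (n_NO₂/√M_NO₂) / (n_NO₂/√M_NO₂ + n_F₂/√M_F₂)
= (2.05/√46.01) / (2.05/√46.01 + 4.31/√38.00) = 0.3022/(0.3022 + 0.6992) = 0.3018.

0.3018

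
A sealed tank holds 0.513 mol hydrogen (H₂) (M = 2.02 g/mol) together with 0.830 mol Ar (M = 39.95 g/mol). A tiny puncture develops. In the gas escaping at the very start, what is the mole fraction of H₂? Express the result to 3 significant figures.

Effusion rate of each component ∝ n_i/√M_i (partial pressure × 1/√M).
Mole fraction of H₂ in the effusate = (n_H₂/√M_H₂) / (n_H₂/√M_H₂ + n_Ar/√M_Ar)
= (0.513/√2.02) / (0.513/√2.02 + 0.830/√39.95) = 0.3609/(0.3609 + 0.1313) = 0.733.

0.733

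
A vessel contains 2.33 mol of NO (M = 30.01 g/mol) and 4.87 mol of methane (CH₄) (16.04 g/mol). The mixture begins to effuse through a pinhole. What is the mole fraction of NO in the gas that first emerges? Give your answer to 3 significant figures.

Effusion rate of each component ∝ n_i/√M_i (partial pressure × 1/√M).
So x_NO in the escaping gas = (n_NO/√M_NO) / Σ(n_i/√M_i)
= (2.33/√30.01) / (2.33/√30.01 + 4.87/√16.04) = 0.4253/(0.4253 + 1.216) = 0.259.

0.259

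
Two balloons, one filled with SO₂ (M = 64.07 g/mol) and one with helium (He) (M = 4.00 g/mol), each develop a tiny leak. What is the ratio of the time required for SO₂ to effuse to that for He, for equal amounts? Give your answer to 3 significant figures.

By Graham's law, t_SO₂/t_He = √(M_SO₂/M_He) = √(64.07/4.00) = √16.02 = 4.00.

4.00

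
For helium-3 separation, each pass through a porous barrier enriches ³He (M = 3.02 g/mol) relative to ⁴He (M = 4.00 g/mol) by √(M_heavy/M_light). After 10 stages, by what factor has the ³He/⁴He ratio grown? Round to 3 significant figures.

4.08

Overall factor = α^10 with α = √(4.00/3.02), i.e. (4.00/3.02)^(10/2).
= 1.32450^5 = 4.08.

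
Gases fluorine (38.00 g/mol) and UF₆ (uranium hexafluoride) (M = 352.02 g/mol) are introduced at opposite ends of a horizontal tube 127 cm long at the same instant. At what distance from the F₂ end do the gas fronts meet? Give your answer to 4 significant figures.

95.59 cm

Graham's law gives d_F₂/d_UF₆ = rate_F₂/rate_UF₆ = √(M_UF₆/M_F₂) = √(352.02/38.00) = 3.044.
With d_F₂ + d_UF₆ = 127 cm, d_UF₆ = 127/(1 + 3.044) = 31.41 cm.
d_F₂ = 127 − 31.41 = 95.59 cm.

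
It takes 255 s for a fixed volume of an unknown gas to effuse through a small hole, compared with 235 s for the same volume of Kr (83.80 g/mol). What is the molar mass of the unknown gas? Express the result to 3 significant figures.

Graham's law gives t_X/t_Kr = √(M_X/M_Kr).
255/235 = 1.085 = √(M_X/83.80)
M_X = 83.80 × 1.085² = 83.80 × 1.177 = 98.7 g/mol

98.7 g/mol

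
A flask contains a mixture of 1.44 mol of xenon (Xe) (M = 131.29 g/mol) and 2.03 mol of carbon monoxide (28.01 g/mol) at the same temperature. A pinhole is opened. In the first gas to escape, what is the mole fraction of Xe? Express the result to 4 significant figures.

The effusion rate of species i is ∝ p_i/√M_i ∝ n_i/√M_i.
So x_Xe in the escaping gas = (n_Xe/√M_Xe) / Σ(n_i/√M_i)
= (1.44/√131.29) / (1.44/√131.29 + 2.03/√28.01) = 0.1257/(0.1257 + 0.3836) = 0.2468.

0.2468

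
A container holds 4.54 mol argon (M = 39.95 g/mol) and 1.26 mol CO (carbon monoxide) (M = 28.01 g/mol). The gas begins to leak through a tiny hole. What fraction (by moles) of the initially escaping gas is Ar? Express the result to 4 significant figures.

Effusion rate of each component ∝ n_i/√M_i (partial pressure × 1/√M).
So x_Ar in the escaping gas = (n_Ar/√M_Ar) / Σ(n_i/√M_i)
= (4.54/√39.95) / (4.54/√39.95 + 1.26/√28.01) = 0.7183/(0.7183 + 0.2381) = 0.7511.

0.7511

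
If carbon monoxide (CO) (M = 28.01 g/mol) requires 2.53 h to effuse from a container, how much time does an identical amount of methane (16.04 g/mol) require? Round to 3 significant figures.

1.91 h

By Graham's law, t_CH₄/t_CO = √(M_CH₄/M_CO) = √(16.04/28.01) = √0.5727 = 0.7567.
So the time for CH₄ is 2.53 × 0.7567 = 1.91 h.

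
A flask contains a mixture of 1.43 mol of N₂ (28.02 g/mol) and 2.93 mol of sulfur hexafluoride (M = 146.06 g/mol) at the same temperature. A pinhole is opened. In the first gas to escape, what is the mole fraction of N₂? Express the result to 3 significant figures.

Rate_i ∝ x_i/√M_i (Graham's law weighted by mole fraction), so the effusate composition follows n_i/√M_i.
So x_N₂ in the escaping gas = (n_N₂/√M_N₂) / Σ(n_i/√M_i)
= (1.43/√28.02) / (1.43/√28.02 + 2.93/√146.06) = 0.2701/(0.2701 + 0.2424) = 0.527.

0.527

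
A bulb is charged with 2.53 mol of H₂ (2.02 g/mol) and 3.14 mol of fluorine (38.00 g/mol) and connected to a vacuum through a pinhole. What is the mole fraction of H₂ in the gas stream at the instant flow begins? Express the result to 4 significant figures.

0.7775

Each component's effusion rate ∝ (its partial pressure)·(1/√M) ∝ n_i/√M_i.
So x_H₂ in the escaping gas = (n_H₂/√M_H₂) / Σ(n_i/√M_i)
= (2.53/√2.02) / (2.53/√2.02 + 3.14/√38.00) = 1.780/(1.780 + 0.5094) = 0.7775.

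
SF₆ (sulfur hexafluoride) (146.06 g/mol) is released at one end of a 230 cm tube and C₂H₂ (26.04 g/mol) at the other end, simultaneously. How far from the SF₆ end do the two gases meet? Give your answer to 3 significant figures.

Graham's law gives d_SF₆/d_C₂H₂ = rate_SF₆/rate_C₂H₂ = √(M_C₂H₂/M_SF₆) = √(26.04/146.06) = 0.4222.
With d_SF₆ + d_C₂H₂ = 230 cm, d_C₂H₂ = 230/(1 + 0.4222) = 161.7 cm.
d_SF₆ = 230 − 161.7 = 68.3 cm.

68.3 cm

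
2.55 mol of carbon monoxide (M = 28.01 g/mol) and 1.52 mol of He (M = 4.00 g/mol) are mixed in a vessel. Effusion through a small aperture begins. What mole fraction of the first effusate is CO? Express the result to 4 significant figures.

0.3880

Each component's effusion rate ∝ (its partial pressure)·(1/√M) ∝ n_i/√M_i.
So x_CO in the escaping gas = (n_CO/√M_CO) / Σ(n_i/√M_i)
= (2.55/√28.01) / (2.55/√28.01 + 1.52/√4.00) = 0.4818/(0.4818 + 0.7600) = 0.3880.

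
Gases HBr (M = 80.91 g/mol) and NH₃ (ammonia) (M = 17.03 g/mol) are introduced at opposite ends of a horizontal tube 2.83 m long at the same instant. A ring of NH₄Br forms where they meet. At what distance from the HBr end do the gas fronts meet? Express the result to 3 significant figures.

0.890 m

Graham's law gives d_HBr/d_NH₃ = rate_HBr/rate_NH₃ = √(M_NH₃/M_HBr) = √(17.03/80.91) = 0.4588.
With d_HBr + d_NH₃ = 2.83 m, d_NH₃ = 2.83/(1 + 0.4588) = 1.940 m.
d_HBr = 2.83 − 1.940 = 0.890 m.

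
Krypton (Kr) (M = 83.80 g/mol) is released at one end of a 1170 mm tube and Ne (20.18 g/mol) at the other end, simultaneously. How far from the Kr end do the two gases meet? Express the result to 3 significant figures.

Graham's law gives d_Kr/d_Ne = rate_Kr/rate_Ne = √(M_Ne/M_Kr) = √(20.18/83.80) = 0.4907.
With d_Kr + d_Ne = 1170 mm, d_Ne = 1170/(1 + 0.4907) = 784.9 mm.
d_Kr = 1170 − 784.9 = 385 mm.

385 mm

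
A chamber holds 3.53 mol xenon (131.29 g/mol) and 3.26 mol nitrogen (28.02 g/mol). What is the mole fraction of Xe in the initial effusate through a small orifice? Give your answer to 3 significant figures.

0.333

Effusion rate of each component ∝ n_i/√M_i (partial pressure × 1/√M).
So x_Xe in the escaping gas = (n_Xe/√M_Xe) / Σ(n_i/√M_i)
= (3.53/√131.29) / (3.53/√131.29 + 3.26/√28.02) = 0.3081/(0.3081 + 0.6159) = 0.333.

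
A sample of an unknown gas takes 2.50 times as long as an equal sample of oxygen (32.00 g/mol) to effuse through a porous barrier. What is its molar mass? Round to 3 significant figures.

Graham's law gives t_X/t_O₂ = √(M_X/M_O₂).
2.50 = √(M_X/32.00)
M_X = 32.00 × 2.50² = 32.00 × 6.250 = 200 g/mol

200 g/mol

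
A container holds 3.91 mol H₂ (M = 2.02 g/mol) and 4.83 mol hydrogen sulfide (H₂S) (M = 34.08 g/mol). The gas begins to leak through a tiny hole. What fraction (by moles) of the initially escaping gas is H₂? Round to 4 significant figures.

0.7688

Rate_i ∝ x_i/√M_i (Graham's law weighted by mole fraction), so the effusate composition follows n_i/√M_i.
So x_H₂ in the escaping gas = (n_H₂/√M_H₂) / Σ(n_i/√M_i)
= (3.91/√2.02) / (3.91/√2.02 + 4.83/√34.08) = 2.751/(2.751 + 0.8274) = 0.7688.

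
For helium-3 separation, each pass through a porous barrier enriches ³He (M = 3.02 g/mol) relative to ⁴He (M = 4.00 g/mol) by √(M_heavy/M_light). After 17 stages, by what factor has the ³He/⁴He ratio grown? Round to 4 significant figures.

Each stage multiplies the ratio by α = √(4.00/3.02), so after 17 stages the overall factor is α^17 = (4.00/3.02)^(17/2).
= 1.32450^(17/2) = 10.90.

10.90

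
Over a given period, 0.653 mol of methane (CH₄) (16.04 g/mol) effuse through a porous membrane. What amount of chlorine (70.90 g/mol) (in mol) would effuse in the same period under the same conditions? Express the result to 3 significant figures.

Using Graham's law: rate_Cl₂/rate_CH₄ = √(M_CH₄/M_Cl₂) = √(16.04/70.90) = √0.2262 = 0.4756.
So the amount for Cl₂ is 0.653 × 0.4756 = 0.311 mol.

0.311 mol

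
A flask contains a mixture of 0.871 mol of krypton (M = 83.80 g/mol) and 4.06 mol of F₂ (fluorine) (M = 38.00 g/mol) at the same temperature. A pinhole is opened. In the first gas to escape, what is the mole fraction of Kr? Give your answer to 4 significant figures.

0.1262

The effusion rate of species i is ∝ p_i/√M_i ∝ n_i/√M_i.
x_Kr(eff) = (n_Kr/√M_Kr) / (n_Kr/√M_Kr + n_F₂/√M_F₂)
= (0.871/√83.80) / (0.871/√83.80 + 4.06/√38.00) = 0.09515/(0.09515 + 0.6586) = 0.1262.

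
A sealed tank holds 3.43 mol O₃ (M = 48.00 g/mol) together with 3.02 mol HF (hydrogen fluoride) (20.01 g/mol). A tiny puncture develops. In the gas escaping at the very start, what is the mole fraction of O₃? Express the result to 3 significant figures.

0.423

Each component's effusion rate ∝ (its partial pressure)·(1/√M) ∝ n_i/√M_i.
Mole fraction of O₃ in the effusate = (n_O₃/√M_O₃) / (n_O₃/√M_O₃ + n_HF/√M_HF)
= (3.43/√48.00) / (3.43/√48.00 + 3.02/√20.01) = 0.4951/(0.4951 + 0.6751) = 0.423.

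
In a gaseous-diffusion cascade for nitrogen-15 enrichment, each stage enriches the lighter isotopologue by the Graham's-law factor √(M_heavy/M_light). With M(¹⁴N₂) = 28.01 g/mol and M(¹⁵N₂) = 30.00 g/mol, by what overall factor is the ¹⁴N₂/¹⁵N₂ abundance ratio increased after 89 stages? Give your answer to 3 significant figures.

After 89 stages the ratio has grown by (√(30.00/28.01))^89 = (30.00/28.01)^(89/2).
= 1.07105^(89/2) = 21.2.

21.2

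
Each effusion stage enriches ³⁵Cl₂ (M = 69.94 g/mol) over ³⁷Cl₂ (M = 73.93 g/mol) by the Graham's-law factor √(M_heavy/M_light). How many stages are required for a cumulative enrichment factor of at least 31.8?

Single-stage factor α = √(73.93/69.94), so ln α = ½ ln(1.05705) = 0.02774.
Need α^N ≥ 31.8 ⇒ N ≥ ln(31.8) / ln α = 3.459 / 0.02774 = 124.71.
So at least 125 stages are needed.

125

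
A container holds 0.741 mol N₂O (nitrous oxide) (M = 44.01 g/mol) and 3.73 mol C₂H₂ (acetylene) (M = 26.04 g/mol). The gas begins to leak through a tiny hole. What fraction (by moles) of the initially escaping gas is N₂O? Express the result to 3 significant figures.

Effusion rate of each component ∝ n_i/√M_i (partial pressure × 1/√M).
Mole fraction of N₂O in the effusate = (n_N₂O/√M_N₂O) / (n_N₂O/√M_N₂O + n_C₂H₂/√M_C₂H₂)
= (0.741/√44.01) / (0.741/√44.01 + 3.73/√26.04) = 0.1117/(0.1117 + 0.7310) = 0.133.

0.133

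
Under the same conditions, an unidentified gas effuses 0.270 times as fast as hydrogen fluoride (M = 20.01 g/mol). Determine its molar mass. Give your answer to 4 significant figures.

From Graham's law, rate_X/rate_HF = √(M_HF/M_X).
0.270 = √(20.01/M_X)
M_X = 20.01 / 0.270² = 20.01 / 0.07290 = 274.5 g/mol

274.5 g/mol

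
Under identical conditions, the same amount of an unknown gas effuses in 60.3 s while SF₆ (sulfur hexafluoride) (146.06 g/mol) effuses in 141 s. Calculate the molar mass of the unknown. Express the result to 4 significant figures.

Since effusion rate ∝ 1/√M, t_X/t_SF₆ = √(M_X/M_SF₆).
60.3/141 = 0.4277 = √(M_X/146.06)
M_X = 146.06 × 0.4277² = 146.06 × 0.1829 = 26.71 g/mol

26.71 g/mol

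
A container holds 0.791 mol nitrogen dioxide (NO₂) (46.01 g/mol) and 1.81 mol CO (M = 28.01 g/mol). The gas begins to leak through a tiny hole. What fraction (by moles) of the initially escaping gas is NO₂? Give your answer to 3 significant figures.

0.254

Each component's effusion rate ∝ (its partial pressure)·(1/√M) ∝ n_i/√M_i.
Mole fraction of NO₂ in the effusate = (n_NO₂/√M_NO₂) / (n_NO₂/√M_NO₂ + n_CO/√M_CO)
= (0.791/√46.01) / (0.791/√46.01 + 1.81/√28.01) = 0.1166/(0.1166 + 0.3420) = 0.254.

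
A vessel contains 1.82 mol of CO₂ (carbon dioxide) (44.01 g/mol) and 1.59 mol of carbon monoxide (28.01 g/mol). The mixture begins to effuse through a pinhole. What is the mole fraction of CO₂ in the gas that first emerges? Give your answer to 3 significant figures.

The effusion rate of species i is ∝ p_i/√M_i ∝ n_i/√M_i.
Mole fraction of CO₂ in the effusate = (n_CO₂/√M_CO₂) / (n_CO₂/√M_CO₂ + n_CO/√M_CO)
= (1.82/√44.01) / (1.82/√44.01 + 1.59/√28.01) = 0.2743/(0.2743 + 0.3004) = 0.477.

0.477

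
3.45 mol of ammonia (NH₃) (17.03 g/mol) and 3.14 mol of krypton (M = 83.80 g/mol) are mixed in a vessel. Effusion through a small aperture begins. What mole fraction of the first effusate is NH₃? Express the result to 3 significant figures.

0.709

The effusion rate of species i is ∝ p_i/√M_i ∝ n_i/√M_i.
Mole fraction of NH₃ in the effusate = (n_NH₃/√M_NH₃) / (n_NH₃/√M_NH₃ + n_Kr/√M_Kr)
= (3.45/√17.03) / (3.45/√17.03 + 3.14/√83.80) = 0.8360/(0.8360 + 0.3430) = 0.709.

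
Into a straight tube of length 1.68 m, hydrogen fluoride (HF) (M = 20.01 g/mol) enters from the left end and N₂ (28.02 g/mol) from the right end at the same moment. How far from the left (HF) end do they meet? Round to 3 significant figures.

0.911 m

The fronts meet when d_HF + d_N₂ = L with d_HF/d_N₂ = √(M_N₂/M_HF) (Graham's law). Here √(M_N₂/M_HF) = √(28.02/20.01) = 1.183.
With d_HF + d_N₂ = 1.68 m, d_N₂ = 1.68/(1 + 1.183) = 0.7695 m.
d_HF = 1.68 − 0.7695 = 0.911 m.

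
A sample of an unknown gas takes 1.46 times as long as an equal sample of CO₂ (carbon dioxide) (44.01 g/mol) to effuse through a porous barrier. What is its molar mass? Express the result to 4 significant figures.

Using Graham's law: t_X/t_CO₂ = √(M_X/M_CO₂).
1.46 = √(M_X/44.01)
M_X = 44.01 × 1.46² = 44.01 × 2.132 = 93.81 g/mol

93.81 g/mol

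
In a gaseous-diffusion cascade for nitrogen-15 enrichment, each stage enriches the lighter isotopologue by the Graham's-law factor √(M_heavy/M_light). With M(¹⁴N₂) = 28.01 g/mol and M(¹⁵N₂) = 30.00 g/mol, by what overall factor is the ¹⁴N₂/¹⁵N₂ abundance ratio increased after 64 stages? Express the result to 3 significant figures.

8.99

Overall factor = α^64 with α = √(30.00/28.01), i.e. (30.00/28.01)^(64/2).
= 1.07105^32 = 8.99.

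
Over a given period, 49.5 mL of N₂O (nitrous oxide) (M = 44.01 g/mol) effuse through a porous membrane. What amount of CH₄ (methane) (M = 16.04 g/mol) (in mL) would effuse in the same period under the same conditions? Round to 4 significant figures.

81.99 mL

Graham's law gives rate_CH₄/rate_N₂O = √(M_N₂O/M_CH₄) = √(44.01/16.04) = √2.744 = 1.656.
So the volume for CH₄ is 49.5 × 1.656 = 81.99 mL.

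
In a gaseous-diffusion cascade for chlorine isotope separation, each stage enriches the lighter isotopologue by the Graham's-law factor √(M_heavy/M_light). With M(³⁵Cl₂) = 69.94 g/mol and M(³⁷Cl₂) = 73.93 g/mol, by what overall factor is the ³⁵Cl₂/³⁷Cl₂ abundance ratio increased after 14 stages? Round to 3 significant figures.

The single-stage factor is √(M_heavy/M_light), so 14 stages give [√(73.93/69.94)]^14 = (73.93/69.94)^(14/2).
= 1.05705^7 = 1.47.

1.47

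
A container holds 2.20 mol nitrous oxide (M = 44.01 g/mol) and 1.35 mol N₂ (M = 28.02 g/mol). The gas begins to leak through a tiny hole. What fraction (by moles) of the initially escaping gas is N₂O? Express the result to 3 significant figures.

Rate_i ∝ x_i/√M_i (Graham's law weighted by mole fraction), so the effusate composition follows n_i/√M_i.
Mole fraction of N₂O in the effusate = (n_N₂O/√M_N₂O) / (n_N₂O/√M_N₂O + n_N₂/√M_N₂)
= (2.20/√44.01) / (2.20/√44.01 + 1.35/√28.02) = 0.3316/(0.3316 + 0.2550) = 0.565.

0.565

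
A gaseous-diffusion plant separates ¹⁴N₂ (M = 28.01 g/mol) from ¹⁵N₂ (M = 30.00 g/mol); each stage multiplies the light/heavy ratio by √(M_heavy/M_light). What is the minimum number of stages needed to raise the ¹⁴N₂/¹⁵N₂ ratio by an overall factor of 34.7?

With α = √(30.00/28.01) per stage, ln α = ½ ln(1.07105) = 0.03432.
Need α^N ≥ 34.7 ⇒ N ≥ ln(34.7) / ln α = 3.547 / 0.03432 = 103.35.
Minimum whole number of stages: N = 104.

104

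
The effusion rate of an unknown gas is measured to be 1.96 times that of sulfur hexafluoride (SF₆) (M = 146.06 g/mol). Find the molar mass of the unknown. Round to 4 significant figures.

38.02 g/mol

From Graham's law, rate_X/rate_SF₆ = √(M_SF₆/M_X).
1.96 = √(146.06/M_X)
M_X = 146.06 / 1.96² = 146.06 / 3.842 = 38.02 g/mol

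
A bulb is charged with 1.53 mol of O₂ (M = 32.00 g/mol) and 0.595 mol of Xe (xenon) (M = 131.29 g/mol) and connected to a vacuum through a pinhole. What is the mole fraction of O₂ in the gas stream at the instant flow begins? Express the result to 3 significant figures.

0.839

Effusion rate of each component ∝ n_i/√M_i (partial pressure × 1/√M).
So x_O₂ in the escaping gas = (n_O₂/√M_O₂) / Σ(n_i/√M_i)
= (1.53/√32.00) / (1.53/√32.00 + 0.595/√131.29) = 0.2705/(0.2705 + 0.05193) = 0.839.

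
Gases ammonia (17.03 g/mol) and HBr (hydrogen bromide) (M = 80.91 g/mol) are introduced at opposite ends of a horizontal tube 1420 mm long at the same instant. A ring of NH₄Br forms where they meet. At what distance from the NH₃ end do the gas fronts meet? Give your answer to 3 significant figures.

973 mm

Distances travelled in equal time are proportional to diffusion rates, so d_NH₃/d_HBr = √(M_HBr/M_NH₃) = √(80.91/17.03) = 2.180.
With d_NH₃ + d_HBr = 1420 mm, d_HBr = 1420/(1 + 2.180) = 446.6 mm.
d_NH₃ = 1420 − 446.6 = 973 mm.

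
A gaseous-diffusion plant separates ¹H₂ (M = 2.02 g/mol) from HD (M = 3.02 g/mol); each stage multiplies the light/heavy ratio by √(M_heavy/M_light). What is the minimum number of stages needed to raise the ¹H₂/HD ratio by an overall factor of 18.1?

15

Single-stage factor α = √(3.02/2.02), so ln α = ½ ln(1.49505) = 0.2011.
Need α^N ≥ 18.1 ⇒ N ≥ ln(18.1) / ln α = 2.896 / 0.2011 = 14.40.
Rounding up, N = 15 stages.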